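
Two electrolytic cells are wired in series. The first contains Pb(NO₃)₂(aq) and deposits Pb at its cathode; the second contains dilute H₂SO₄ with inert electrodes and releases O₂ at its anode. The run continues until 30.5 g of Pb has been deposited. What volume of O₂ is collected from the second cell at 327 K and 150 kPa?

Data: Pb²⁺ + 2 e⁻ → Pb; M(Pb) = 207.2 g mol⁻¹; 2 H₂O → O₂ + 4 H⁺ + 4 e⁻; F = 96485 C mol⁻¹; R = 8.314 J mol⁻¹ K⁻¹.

1.33 L

n(Pb) = 30.5 / 207.2 = 0.1472 mol, so n(e⁻) = 2 × 0.1472 = 0.2944 mol.
The cells are in series, so the same 0.2944 mol of electrons passes through the second cell.
2 H₂O → O₂ + 4 H⁺ + 4 e⁻ — 4 mol e⁻ per mol O₂, so n(O₂) = 0.2944/4 = 0.07360 mol.
V = nRT/P = (0.07360 × 8.314 × 327) / (150 × 10³) = 0.00133 m³ = 1.33 L.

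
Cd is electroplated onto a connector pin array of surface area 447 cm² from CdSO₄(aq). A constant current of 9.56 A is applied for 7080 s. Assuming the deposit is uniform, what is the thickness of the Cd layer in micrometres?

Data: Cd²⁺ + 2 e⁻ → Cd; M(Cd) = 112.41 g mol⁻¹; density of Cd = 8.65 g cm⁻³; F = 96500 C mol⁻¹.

102 μm

Q = I·t = 9.560 × 7080.0 = 67680 C; n(e⁻) = 0.7014 mol.
n(Cd) = n(e⁻)/2 = 0.3507 mol, so m = 0.3507 × 112.41 = 39.42 g.
Volume = m/ρ = 39.42 / 8.65 = 4.557 cm³.
Thickness = V/A = 4.557 / 447 = 0.0102 cm = 102 μm.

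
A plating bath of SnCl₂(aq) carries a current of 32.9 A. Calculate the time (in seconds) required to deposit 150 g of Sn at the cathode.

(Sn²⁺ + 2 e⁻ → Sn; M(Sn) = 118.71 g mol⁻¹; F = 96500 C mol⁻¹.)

7410 s

n(Sn) = m/M = 150 / 118.71 = 1.264 mol.
Each Sn atom requires 2 electrons, so n(e⁻) = 2 × 1.264 = 2.527 mol.
Q = n(e⁻)·F = 2.527 × 96500 = 243900 C.
t = Q/I = 243900 / 32.90 A = 7413 s.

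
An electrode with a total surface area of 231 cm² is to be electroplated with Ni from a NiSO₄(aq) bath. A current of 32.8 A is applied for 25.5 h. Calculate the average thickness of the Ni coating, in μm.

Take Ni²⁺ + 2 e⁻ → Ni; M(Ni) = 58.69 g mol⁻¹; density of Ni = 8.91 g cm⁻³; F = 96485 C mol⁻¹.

4450 μm

Q = I·t = 32.80 × 91800 = 3011000 C; n(e⁻) = 31.21 mol.
n(Ni) = n(e⁻)/2 = 15.60 mol, so m = 15.60 × 58.69 = 915.8 g.
Volume = m/ρ = 915.8 / 8.91 = 102.8 cm³.
Thickness = V/A = 102.8 / 231 = 0.445 cm = 4450 μm.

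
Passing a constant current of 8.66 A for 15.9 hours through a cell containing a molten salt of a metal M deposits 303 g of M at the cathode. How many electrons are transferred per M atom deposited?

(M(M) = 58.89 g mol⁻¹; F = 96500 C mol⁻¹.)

Q = I·t = 8.660 A × 57240 s = 495700 C, so n(e⁻) = 495700/96500 = 5.137 mol.
n(M) deposited = 303 / 58.89 = 5.145 mol.
Electrons per atom = n(e⁻)/n(M) = 5.137 / 5.145 = 0.998 ≈ 1, so the ion is M⁺.

1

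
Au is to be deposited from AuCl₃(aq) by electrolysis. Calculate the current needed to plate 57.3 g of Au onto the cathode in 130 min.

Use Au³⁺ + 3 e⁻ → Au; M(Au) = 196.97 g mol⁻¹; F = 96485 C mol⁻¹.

n(Au) = 57.3 / 196.97 = 0.2909 mol.
n(e⁻) = 3 × 0.2909 = 0.8727 mol.
Q = n(e⁻)·F = 0.8727 × 96485 = 84200 C.
I = Q/t = 84200 / 7800.0 s = 10.8 A.

10.8 A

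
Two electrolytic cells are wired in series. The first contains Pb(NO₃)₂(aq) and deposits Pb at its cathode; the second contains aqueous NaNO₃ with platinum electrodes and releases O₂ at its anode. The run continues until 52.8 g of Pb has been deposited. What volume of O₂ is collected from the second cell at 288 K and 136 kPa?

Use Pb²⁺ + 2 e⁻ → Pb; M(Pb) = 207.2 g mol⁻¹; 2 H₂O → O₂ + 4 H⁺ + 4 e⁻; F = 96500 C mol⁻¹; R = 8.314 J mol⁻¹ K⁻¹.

2.24 L

n(Pb) = 52.8 / 207.2 = 0.2548 mol, so n(e⁻) = 2 × 0.2548 = 0.5097 mol.
The cells are in series, so the same 0.5097 mol of electrons passes through the second cell.
2 H₂O → O₂ + 4 H⁺ + 4 e⁻ — 4 mol e⁻ per mol O₂, so n(O₂) = 0.5097/4 = 0.1274 mol.
V = nRT/P = (0.1274 × 8.314 × 288) / (136 × 10³) = 0.00224 m³ = 2.24 L.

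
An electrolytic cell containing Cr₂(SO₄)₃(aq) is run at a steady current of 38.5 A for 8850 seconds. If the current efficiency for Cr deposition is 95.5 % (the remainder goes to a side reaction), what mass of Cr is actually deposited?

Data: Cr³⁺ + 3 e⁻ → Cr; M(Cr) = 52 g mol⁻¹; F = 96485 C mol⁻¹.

58.5 g

Q = I·t = 38.50 × 8850.0 = 340700 C.
n(e⁻) = 340700/96485 = 3.531 mol; theoretically n(Cr) = 3.531/3 = 1.177 mol, m_theo = 61.21 g.
At 95.5 % efficiency, m_actual = 0.955 × 61.21 = 58.5 g.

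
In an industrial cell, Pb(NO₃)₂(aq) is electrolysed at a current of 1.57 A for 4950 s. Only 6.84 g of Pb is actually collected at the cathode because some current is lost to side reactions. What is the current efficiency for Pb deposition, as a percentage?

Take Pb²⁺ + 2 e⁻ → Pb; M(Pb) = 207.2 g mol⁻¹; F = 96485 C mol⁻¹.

Q = I·t = 1.570 × 4950.0 = 7772 C; n(e⁻) = 7772/96485 = 0.08055 mol.
Theoretical n(Pb) = n(e⁻)/2 = 0.04027 mol, i.e. m_theo = 0.04027 × 207.2 = 8.345 g.
Efficiency = m_actual / m_theo = 6.84 / 8.345 = 82.0 %.

82.0 %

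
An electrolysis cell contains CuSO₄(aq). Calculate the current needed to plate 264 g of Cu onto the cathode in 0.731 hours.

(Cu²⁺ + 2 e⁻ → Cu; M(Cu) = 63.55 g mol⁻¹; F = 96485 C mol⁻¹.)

n(Cu) = 264 / 63.55 = 4.154 mol.
n(e⁻) = 2 × 4.154 = 8.308 mol.
Q = n(e⁻)·F = 8.308 × 96485 = 801600 C.
I = Q/t = 801600 / 2631.6 s = 305 A.

305 A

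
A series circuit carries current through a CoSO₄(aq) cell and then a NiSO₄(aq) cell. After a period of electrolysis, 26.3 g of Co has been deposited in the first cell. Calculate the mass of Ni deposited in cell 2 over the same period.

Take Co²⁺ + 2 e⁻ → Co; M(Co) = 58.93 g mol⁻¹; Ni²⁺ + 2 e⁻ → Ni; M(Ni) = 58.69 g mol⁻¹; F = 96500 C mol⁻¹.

n(Co) = 26.3 / 58.93 = 0.4463 mol.
Since Co²⁺ + 2 e⁻ → Co, n(e⁻) passed = 2 × 0.4463 = 0.8926 mol.
Cells in series carry the same charge, so the same 0.8926 mol of electrons passes through cell 2.
Ni²⁺ + 2 e⁻ → Ni, so n(Ni) = 0.8926 / 2 = 0.4463 mol.
m(Ni) = 0.4463 × 58.69 = 26.2 g.

26.2 g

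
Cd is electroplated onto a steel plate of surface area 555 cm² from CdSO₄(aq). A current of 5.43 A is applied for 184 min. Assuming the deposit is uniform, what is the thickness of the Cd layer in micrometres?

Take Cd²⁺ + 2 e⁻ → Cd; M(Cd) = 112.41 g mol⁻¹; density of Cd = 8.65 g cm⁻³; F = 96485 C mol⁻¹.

72.7 μm

Q = I·t = 5.430 × 11040 = 59950 C; n(e⁻) = 0.6213 mol.
n(Cd) = n(e⁻)/2 = 0.3107 mol, so m = 0.3107 × 112.41 = 34.92 g.
Volume = m/ρ = 34.92 / 8.65 = 4.037 cm³.
Thickness = V/A = 4.037 / 555 = 0.00727 cm = 72.7 μm.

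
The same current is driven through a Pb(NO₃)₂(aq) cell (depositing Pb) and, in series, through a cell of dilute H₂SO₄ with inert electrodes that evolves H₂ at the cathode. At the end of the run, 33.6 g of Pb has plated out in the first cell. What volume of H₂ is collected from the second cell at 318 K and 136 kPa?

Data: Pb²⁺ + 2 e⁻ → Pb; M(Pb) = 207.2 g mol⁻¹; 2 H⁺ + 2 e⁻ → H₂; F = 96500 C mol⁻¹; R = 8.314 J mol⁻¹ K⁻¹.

n(Pb) = 33.6 / 207.2 = 0.1622 mol, so n(e⁻) = 2 × 0.1622 = 0.3243 mol.
The cells are in series, so the same 0.3243 mol of electrons passes through the second cell.
2 H⁺ + 2 e⁻ → H₂ — 2 mol e⁻ per mol H₂, so n(H₂) = 0.3243/2 = 0.1622 mol.
V = nRT/P = (0.1622 × 8.314 × 318) / (136 × 10³) = 0.00315 m³ = 3.15 L.

3.15 L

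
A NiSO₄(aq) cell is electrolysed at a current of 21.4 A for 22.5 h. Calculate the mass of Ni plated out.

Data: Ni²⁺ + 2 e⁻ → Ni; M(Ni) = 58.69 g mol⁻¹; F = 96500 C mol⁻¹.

527 g

Q = I·t = 21.40 A × 81000 s = 1733000 C.
n(e⁻) = Q/F = 1733000 / 96500 = 17.96 mol.
Ni²⁺ + 2 e⁻ → Ni, so n(Ni) = n(e⁻)/2 = 8.981 mol.
m = n·M = 8.981 × 58.69 = 527 g.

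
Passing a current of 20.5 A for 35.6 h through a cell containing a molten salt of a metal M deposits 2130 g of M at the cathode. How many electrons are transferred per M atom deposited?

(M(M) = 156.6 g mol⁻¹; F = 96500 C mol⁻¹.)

Q = I·t = 20.50 A × 128160 s = 2627000 C, so n(e⁻) = 2627000/96500 = 27.23 mol.
n(M) deposited = 2130 / 156.6 = 13.60 mol.
Electrons per atom = n(e⁻)/n(M) = 27.23 / 13.60 = 2.00 ≈ 2, so the ion is M²⁺.

2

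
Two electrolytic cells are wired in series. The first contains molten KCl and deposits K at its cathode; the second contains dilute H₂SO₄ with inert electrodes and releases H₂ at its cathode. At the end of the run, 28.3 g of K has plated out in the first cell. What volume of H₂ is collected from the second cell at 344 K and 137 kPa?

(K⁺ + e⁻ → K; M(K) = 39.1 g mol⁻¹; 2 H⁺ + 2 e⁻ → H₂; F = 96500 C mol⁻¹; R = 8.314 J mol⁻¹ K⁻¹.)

n(K) = 28.3 / 39.1 = 0.7238 mol, so n(e⁻) = 1 × 0.7238 = 0.7238 mol.
The cells are in series, so the same 0.7238 mol of electrons passes through the second cell.
2 H⁺ + 2 e⁻ → H₂ — 2 mol e⁻ per mol H₂, so n(H₂) = 0.7238/2 = 0.3619 mol.
V = nRT/P = (0.3619 × 8.314 × 344) / (137 × 10³) = 0.00755 m³ = 7.55 L.

7.55 L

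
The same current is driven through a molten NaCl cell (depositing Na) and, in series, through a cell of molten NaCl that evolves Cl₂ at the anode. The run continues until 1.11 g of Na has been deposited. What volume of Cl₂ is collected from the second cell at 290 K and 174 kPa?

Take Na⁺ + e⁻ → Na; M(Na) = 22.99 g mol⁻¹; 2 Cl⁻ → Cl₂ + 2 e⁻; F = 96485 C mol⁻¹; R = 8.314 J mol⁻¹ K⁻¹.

0.335 L

n(Na) = 1.11 / 22.99 = 0.04828 mol, so n(e⁻) = 1 × 0.04828 = 0.04828 mol.
The cells are in series, so the same 0.04828 mol of electrons passes through the second cell.
2 Cl⁻ → Cl₂ + 2 e⁻ — 2 mol e⁻ per mol Cl₂, so n(Cl₂) = 0.04828/2 = 0.02414 mol.
V = nRT/P = (0.02414 × 8.314 × 290) / (174 × 10³) = 3.35 × 10⁻⁴ m³ = 0.335 L.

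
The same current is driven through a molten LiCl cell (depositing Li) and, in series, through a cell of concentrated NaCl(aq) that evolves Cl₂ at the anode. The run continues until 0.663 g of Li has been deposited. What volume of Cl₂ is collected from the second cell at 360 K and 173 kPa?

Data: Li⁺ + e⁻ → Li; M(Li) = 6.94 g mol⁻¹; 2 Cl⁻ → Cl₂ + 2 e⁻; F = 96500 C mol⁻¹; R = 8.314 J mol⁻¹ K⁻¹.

n(Li) = 0.663 / 6.94 = 0.09553 mol, so n(e⁻) = 1 × 0.09553 = 0.09553 mol.
The cells are in series, so the same 0.09553 mol of electrons passes through the second cell.
2 Cl⁻ → Cl₂ + 2 e⁻ — 2 mol e⁻ per mol Cl₂, so n(Cl₂) = 0.09553/2 = 0.04777 mol.
V = nRT/P = (0.04777 × 8.314 × 360) / (173 × 10³) = 8.26 × 10⁻⁴ m³ = 0.826 L.

0.826 L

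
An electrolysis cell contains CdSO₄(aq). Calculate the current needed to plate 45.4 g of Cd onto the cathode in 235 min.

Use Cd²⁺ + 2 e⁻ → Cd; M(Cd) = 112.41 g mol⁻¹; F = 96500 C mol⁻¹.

5.53 A

n(Cd) = 45.4 / 112.41 = 0.4039 mol.
n(e⁻) = 2 × 0.4039 = 0.8078 mol.
Q = n(e⁻)·F = 0.8078 × 96500 = 77950 C.
I = Q/t = 77950 / 14100 s = 5.53 A.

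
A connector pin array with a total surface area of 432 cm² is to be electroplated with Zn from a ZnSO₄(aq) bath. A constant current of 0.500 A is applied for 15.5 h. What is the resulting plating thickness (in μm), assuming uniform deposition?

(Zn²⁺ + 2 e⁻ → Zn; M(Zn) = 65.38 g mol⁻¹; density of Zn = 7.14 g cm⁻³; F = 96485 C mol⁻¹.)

30.6 μm

Q = I·t = 0.5000 × 55800 = 27900 C; n(e⁻) = 0.2892 mol.
n(Zn) = n(e⁻)/2 = 0.1446 mol, so m = 0.1446 × 65.38 = 9.453 g.
Volume = m/ρ = 9.453 / 7.14 = 1.324 cm³.
Thickness = V/A = 1.324 / 432 = 0.00306 cm = 30.6 μm.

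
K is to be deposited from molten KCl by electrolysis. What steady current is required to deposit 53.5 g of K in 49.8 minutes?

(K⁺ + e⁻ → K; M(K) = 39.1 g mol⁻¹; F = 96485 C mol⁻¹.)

44.2 A

n(K) = 53.5 / 39.1 = 1.368 mol.
n(e⁻) = 1 × 1.368 = 1.368 mol.
Q = n(e⁻)·F = 1.368 × 96485 = 132000 C.
I = Q/t = 132000 / 2988.0 s = 44.2 A.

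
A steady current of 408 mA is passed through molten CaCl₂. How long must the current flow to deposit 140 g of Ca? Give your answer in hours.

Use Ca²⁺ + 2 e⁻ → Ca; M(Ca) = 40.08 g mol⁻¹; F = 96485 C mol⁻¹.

n(Ca) = m/M = 140 / 40.08 = 3.493 mol.
Each Ca atom requires 2 electrons, so n(e⁻) = 2 × 3.493 = 6.986 mol.
Q = n(e⁻)·F = 6.986 × 96485 = 674000 C.
t = Q/I = 674000 / 0.4080 A = 1652000 s = 459 h.

459 h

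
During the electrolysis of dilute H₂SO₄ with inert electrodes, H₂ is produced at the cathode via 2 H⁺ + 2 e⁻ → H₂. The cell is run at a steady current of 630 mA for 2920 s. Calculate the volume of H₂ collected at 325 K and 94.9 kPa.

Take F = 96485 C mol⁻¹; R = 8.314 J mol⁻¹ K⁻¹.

0.271 L

Q = I·t = 0.6300 A × 2920.0 s = 1840 C.
n(e⁻) = Q/F = 1840 / 96485 = 0.01907 mol.
2 electrons are transferred per H₂ molecule, so n(H₂) = 0.01907 / 2 = 0.009533 mol.
V = nRT/P = (0.009533 × 8.314 × 325) / (94.9 × 10³ Pa) = 2.71 × 10⁻⁴ m³ = 0.271 L.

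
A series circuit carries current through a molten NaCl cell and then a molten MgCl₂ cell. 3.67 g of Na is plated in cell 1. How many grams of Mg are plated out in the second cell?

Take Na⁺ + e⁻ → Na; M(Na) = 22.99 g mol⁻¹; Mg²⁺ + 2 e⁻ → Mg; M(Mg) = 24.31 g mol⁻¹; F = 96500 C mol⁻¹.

n(Na) = 3.67 / 22.99 = 0.1596 mol.
Since Na⁺ + e⁻ → Na, n(e⁻) passed = 1 × 0.1596 = 0.1596 mol.
Cells in series carry the same charge, so the same 0.1596 mol of electrons passes through cell 2.
Mg²⁺ + 2 e⁻ → Mg, so n(Mg) = 0.1596 / 2 = 0.07982 mol.
m(Mg) = 0.07982 × 24.31 = 1.94 g.

1.94 g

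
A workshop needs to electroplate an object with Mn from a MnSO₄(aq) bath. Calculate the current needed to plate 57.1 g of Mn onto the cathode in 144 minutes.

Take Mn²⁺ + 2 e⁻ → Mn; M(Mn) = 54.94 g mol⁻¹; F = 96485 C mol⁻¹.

23.2 A

n(Mn) = 57.1 / 54.94 = 1.039 mol.
n(e⁻) = 2 × 1.039 = 2.079 mol.
Q = n(e⁻)·F = 2.079 × 96485 = 200600 C.
I = Q/t = 200600 / 8640.0 s = 23.2 A.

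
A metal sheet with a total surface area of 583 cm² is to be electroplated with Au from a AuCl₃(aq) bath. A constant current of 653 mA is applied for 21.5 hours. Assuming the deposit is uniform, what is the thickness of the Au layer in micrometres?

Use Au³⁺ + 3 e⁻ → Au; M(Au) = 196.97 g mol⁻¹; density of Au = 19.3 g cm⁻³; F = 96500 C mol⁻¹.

30.6 μm

Q = I·t = 0.6530 × 77400 = 50540 C; n(e⁻) = 0.5238 mol.
n(Au) = n(e⁻)/3 = 0.1746 mol, so m = 0.1746 × 196.97 = 34.39 g.
Volume = m/ρ = 34.39 / 19.3 = 1.782 cm³.
Thickness = V/A = 1.782 / 583 = 0.00306 cm = 30.6 μm.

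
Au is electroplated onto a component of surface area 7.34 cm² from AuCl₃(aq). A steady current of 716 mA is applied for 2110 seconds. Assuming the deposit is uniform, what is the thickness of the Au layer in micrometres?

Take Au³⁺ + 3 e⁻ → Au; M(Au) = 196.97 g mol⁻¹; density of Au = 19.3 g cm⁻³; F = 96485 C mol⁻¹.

72.6 μm

Q = I·t = 0.7160 × 2110.0 = 1511 C; n(e⁻) = 0.01566 mol.
n(Au) = n(e⁻)/3 = 0.005219 mol, so m = 0.005219 × 196.97 = 1.028 g.
Volume = m/ρ = 1.028 / 19.3 = 0.05327 cm³.
Thickness = V/A = 0.05327 / 7.34 = 0.00726 cm = 72.6 μm.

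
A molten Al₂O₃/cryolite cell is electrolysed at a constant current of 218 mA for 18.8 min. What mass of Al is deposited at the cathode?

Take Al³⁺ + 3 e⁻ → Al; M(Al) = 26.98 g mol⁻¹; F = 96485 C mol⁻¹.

Q = I·t = 0.2180 A × 1128.0 s = 245.9 C.
n(e⁻) = Q/F = 245.9 / 96485 = 0.002549 mol.
Al³⁺ + 3 e⁻ → Al, so n(Al) = n(e⁻)/3 = 0.0008495 mol.
m = n·M = 0.0008495 × 26.98 = 0.0229 g.

0.0229 g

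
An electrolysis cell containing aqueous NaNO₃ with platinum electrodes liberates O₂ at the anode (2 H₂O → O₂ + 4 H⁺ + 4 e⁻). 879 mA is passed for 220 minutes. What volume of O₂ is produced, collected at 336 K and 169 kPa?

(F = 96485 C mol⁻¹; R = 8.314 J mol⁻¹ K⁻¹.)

Q = I·t = 0.8790 A × 13200 s = 11600 C.
n(e⁻) = Q/F = 11600 / 96485 = 0.1203 mol.
4 electrons are transferred per O₂ molecule, so n(O₂) = 0.1203 / 4 = 0.03006 mol.
V = nRT/P = (0.03006 × 8.314 × 336) / (169 × 10³ Pa) = 4.97 × 10⁻⁴ m³ = 0.497 L.

0.497 L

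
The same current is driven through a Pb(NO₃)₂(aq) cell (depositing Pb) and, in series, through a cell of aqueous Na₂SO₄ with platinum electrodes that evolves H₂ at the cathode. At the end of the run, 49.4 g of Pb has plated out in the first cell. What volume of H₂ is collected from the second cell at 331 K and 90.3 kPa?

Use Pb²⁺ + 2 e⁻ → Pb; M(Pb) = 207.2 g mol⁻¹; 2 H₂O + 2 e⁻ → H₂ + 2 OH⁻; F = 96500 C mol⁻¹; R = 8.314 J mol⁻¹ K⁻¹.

n(Pb) = 49.4 / 207.2 = 0.2384 mol, so n(e⁻) = 2 × 0.2384 = 0.4768 mol.
The cells are in series, so the same 0.4768 mol of electrons passes through the second cell.
2 H₂O + 2 e⁻ → H₂ + 2 OH⁻ — 2 mol e⁻ per mol H₂, so n(H₂) = 0.4768/2 = 0.2384 mol.
V = nRT/P = (0.2384 × 8.314 × 331) / (90.3 × 10³) = 0.00727 m³ = 7.27 L.

7.27 L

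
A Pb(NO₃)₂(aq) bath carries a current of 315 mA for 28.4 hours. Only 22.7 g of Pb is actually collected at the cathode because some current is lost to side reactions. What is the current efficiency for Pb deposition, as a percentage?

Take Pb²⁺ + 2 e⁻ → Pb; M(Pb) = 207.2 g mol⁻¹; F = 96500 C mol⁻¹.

65.7 %

Q = I·t = 0.3150 × 102240 = 32210 C; n(e⁻) = 32210/96500 = 0.3337 mol.
Theoretical n(Pb) = n(e⁻)/2 = 0.1669 mol, i.e. m_theo = 0.1669 × 207.2 = 34.58 g.
Efficiency = m_actual / m_theo = 22.7 / 34.58 = 65.7 %.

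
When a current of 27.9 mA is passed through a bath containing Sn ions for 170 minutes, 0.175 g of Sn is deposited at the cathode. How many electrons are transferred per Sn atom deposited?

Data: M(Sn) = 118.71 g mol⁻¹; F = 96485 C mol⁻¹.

2

Q = I·t = 0.02790 A × 10200 s = 284.6 C, so n(e⁻) = 284.6/96485 = 0.002949 mol.
n(Sn) deposited = 0.175 / 118.71 = 0.001474 mol.
Electrons per atom = n(e⁻)/n(Sn) = 0.002949 / 0.001474 = 2.00 ≈ 2, so the ion is Sn²⁺.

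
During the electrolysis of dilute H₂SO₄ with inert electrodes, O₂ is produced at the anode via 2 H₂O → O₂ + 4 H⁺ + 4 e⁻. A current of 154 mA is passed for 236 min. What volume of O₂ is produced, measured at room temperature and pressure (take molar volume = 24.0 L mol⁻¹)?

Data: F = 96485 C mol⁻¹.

Q = I·t = 0.1540 A × 14160 s = 2181 C.
n(e⁻) = Q/F = 2181 / 96485 = 0.02260 mol.
4 electrons are transferred per O₂ molecule, so n(O₂) = 0.02260 / 4 = 0.005650 mol.
V = n × V_m = 0.005650 × 24.0 = 0.136 L.

0.136 L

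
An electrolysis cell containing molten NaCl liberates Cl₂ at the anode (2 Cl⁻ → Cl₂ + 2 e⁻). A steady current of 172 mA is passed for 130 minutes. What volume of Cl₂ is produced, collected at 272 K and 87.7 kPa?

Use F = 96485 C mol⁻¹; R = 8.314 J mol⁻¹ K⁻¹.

0.179 L

Q = I·t = 0.1720 A × 7800.0 s = 1342 C.
n(e⁻) = Q/F = 1342 / 96485 = 0.01390 mol.
2 electrons are transferred per Cl₂ molecule, so n(Cl₂) = 0.01390 / 2 = 0.006952 mol.
V = nRT/P = (0.006952 × 8.314 × 272) / (87.7 × 10³ Pa) = 1.79 × 10⁻⁴ m³ = 0.179 L.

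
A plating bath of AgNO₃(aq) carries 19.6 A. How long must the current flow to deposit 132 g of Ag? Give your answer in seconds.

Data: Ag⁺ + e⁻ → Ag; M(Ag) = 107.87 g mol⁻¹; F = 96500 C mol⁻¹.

n(Ag) = m/M = 132 / 107.87 = 1.224 mol.
Each Ag atom requires 1 electron, so n(e⁻) = 1 × 1.224 = 1.224 mol.
Q = n(e⁻)·F = 1.224 × 96500 = 118100 C.
t = Q/I = 118100 / 19.60 A = 6025 s.

6020 s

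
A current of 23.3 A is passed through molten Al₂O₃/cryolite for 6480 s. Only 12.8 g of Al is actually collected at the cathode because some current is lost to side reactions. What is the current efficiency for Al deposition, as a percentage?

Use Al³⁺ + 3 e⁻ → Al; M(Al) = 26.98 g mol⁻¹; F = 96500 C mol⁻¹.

91.0 %

Q = I·t = 23.30 × 6480.0 = 151000 C; n(e⁻) = 151000/96500 = 1.565 mol.
Theoretical n(Al) = n(e⁻)/3 = 0.5215 mol, i.e. m_theo = 0.5215 × 26.98 = 14.07 g.
Efficiency = m_actual / m_theo = 12.8 / 14.07 = 91.0 %.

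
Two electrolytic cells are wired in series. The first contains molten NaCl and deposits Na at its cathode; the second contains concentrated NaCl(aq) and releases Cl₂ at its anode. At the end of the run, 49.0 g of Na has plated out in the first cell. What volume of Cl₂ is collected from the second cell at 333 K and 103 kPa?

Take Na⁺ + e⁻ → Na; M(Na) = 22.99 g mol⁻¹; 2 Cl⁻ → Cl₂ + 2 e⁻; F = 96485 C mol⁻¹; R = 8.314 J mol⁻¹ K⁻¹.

28.6 L

n(Na) = 49.0 / 22.99 = 2.131 mol, so n(e⁻) = 1 × 2.131 = 2.131 mol.
The cells are in series, so the same 2.131 mol of electrons passes through the second cell.
2 Cl⁻ → Cl₂ + 2 e⁻ — 2 mol e⁻ per mol Cl₂, so n(Cl₂) = 2.131/2 = 1.066 mol.
V = nRT/P = (1.066 × 8.314 × 333) / (103 × 10³) = 0.0286 m³ = 28.6 L.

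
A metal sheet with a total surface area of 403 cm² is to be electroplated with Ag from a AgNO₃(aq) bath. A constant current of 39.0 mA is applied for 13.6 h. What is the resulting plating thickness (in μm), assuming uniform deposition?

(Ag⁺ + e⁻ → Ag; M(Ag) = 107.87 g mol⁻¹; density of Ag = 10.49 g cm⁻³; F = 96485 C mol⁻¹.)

Q = I·t = 0.03900 × 48960 = 1909 C; n(e⁻) = 0.01979 mol.
n(Ag) = n(e⁻)/1 = 0.01979 mol, so m = 0.01979 × 107.87 = 2.135 g.
Volume = m/ρ = 2.135 / 10.49 = 0.2035 cm³.
Thickness = V/A = 0.2035 / 403 = 5.05 × 10⁻⁴ cm = 5.05 μm.

5.05 μm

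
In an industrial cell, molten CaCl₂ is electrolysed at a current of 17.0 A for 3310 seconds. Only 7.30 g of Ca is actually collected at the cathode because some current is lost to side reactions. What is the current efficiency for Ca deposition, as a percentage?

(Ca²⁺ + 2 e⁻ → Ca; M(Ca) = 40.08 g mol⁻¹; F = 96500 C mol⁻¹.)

62.5 %

Q = I·t = 17.00 × 3310.0 = 56270 C; n(e⁻) = 56270/96500 = 0.5831 mol.
Theoretical n(Ca) = n(e⁻)/2 = 0.2916 mol, i.e. m_theo = 0.2916 × 40.08 = 11.69 g.
Efficiency = m_actual / m_theo = 7.30 / 11.69 = 62.5 %.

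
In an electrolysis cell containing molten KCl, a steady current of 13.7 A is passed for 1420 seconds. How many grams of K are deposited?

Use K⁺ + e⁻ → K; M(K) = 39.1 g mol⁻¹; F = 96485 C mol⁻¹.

7.88 g

Q = I·t = 13.70 A × 1420.0 s = 19450 C.
n(e⁻) = Q/F = 19450 / 96485 = 0.2016 mol.
K⁺ + e⁻ → K, so n(K) = n(e⁻)/1 = 0.2016 mol.
m = n·M = 0.2016 × 39.1 = 7.88 g.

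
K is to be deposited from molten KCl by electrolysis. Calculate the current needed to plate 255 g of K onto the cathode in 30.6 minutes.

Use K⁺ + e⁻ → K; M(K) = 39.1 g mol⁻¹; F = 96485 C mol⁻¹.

n(K) = 255 / 39.1 = 6.522 mol.
n(e⁻) = 1 × 6.522 = 6.522 mol.
Q = n(e⁻)·F = 6.522 × 96485 = 629200 C.
I = Q/t = 629200 / 1836.0 s = 343 A.

343 A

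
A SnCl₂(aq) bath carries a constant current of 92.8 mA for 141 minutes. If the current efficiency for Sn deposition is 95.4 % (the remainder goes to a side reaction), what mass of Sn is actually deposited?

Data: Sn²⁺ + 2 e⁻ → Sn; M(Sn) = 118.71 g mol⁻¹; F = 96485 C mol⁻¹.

0.461 g

Q = I·t = 0.09280 × 8460.0 = 785.1 C.
n(e⁻) = 785.1/96485 = 0.008137 mol; theoretically n(Sn) = 0.008137/2 = 0.004068 mol, m_theo = 0.4830 g.
At 95.4 % efficiency, m_actual = 0.954 × 0.4830 = 0.461 g.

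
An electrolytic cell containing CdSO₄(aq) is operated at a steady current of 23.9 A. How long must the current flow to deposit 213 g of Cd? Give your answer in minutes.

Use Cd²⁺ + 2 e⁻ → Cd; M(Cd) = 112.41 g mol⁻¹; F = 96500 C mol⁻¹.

255 min

n(Cd) = m/M = 213 / 112.41 = 1.895 mol.
Each Cd atom requires 2 electrons, so n(e⁻) = 2 × 1.895 = 3.790 mol.
Q = n(e⁻)·F = 3.790 × 96500 = 365700 C.
t = Q/I = 365700 / 23.90 A = 15300 s = 255 min.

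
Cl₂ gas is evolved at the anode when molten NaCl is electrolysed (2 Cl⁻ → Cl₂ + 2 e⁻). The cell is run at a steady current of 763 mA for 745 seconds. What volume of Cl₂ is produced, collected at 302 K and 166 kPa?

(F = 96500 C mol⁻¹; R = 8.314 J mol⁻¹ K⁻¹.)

Q = I·t = 0.7630 A × 745.00 s = 568.4 C.
n(e⁻) = Q/F = 568.4 / 96500 = 0.005891 mol.
2 electrons are transferred per Cl₂ molecule, so n(Cl₂) = 0.005891 / 2 = 0.002945 mol.
V = nRT/P = (0.002945 × 8.314 × 302) / (166 × 10³ Pa) = 4.45 × 10⁻⁵ m³ = 0.0445 L.

0.0445 L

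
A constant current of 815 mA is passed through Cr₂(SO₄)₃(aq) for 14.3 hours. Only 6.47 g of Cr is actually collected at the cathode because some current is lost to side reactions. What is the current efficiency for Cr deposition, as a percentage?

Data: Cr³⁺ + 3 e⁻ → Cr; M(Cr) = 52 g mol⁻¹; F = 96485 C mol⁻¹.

Q = I·t = 0.8150 × 51480 = 41960 C; n(e⁻) = 41960/96485 = 0.4348 mol.
Theoretical n(Cr) = n(e⁻)/3 = 0.1449 mol, i.e. m_theo = 0.1449 × 52 = 7.537 g.
Efficiency = m_actual / m_theo = 6.47 / 7.537 = 85.8 %.

85.8 %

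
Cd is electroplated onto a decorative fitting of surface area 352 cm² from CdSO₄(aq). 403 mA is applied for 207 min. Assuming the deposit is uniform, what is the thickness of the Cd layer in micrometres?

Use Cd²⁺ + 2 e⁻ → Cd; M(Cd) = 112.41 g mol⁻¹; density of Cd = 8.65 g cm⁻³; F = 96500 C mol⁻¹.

9.57 μm

Q = I·t = 0.4030 × 12420 = 5005 C; n(e⁻) = 0.05187 mol.
n(Cd) = n(e⁻)/2 = 0.02593 mol, so m = 0.02593 × 112.41 = 2.915 g.
Volume = m/ρ = 2.915 / 8.65 = 0.3370 cm³.
Thickness = V/A = 0.3370 / 352 = 9.57 × 10⁻⁴ cm = 9.57 μm.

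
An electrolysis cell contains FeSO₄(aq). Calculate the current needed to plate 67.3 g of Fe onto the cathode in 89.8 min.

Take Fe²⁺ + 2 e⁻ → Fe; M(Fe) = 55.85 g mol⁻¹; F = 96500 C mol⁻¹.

43.2 A

n(Fe) = 67.3 / 55.85 = 1.205 mol.
n(e⁻) = 2 × 1.205 = 2.410 mol.
Q = n(e⁻)·F = 2.410 × 96500 = 232600 C.
I = Q/t = 232600 / 5388.0 s = 43.2 A.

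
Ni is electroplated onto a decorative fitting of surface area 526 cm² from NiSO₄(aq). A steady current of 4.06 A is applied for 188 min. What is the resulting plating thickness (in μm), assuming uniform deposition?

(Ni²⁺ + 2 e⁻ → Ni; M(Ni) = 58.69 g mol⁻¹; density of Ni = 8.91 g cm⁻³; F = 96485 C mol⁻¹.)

Q = I·t = 4.060 × 11280 = 45800 C; n(e⁻) = 0.4747 mol.
n(Ni) = n(e⁻)/2 = 0.2373 mol, so m = 0.2373 × 58.69 = 13.93 g.
Volume = m/ρ = 13.93 / 8.91 = 1.563 cm³.
Thickness = V/A = 1.563 / 526 = 0.00297 cm = 29.7 μm.

29.7 μm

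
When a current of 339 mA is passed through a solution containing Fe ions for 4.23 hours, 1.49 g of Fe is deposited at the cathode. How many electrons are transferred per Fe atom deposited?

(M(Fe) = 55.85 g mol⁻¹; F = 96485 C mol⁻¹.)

2

Q = I·t = 0.3390 A × 15228 s = 5162 C, so n(e⁻) = 5162/96485 = 0.05350 mol.
n(Fe) deposited = 1.49 / 55.85 = 0.02668 mol.
Electrons per atom = n(e⁻)/n(Fe) = 0.05350 / 0.02668 = 2.01 ≈ 2, so the ion is Fe²⁺.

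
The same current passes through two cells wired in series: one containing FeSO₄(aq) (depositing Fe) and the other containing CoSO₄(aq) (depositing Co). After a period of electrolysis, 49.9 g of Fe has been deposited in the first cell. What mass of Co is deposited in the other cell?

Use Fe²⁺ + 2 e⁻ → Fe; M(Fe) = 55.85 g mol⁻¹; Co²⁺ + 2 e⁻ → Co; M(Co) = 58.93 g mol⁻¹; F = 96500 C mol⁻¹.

n(Fe) = 49.9 / 55.85 = 0.8935 mol.
Since Fe²⁺ + 2 e⁻ → Fe, n(e⁻) passed = 2 × 0.8935 = 1.787 mol.
Cells in series carry the same charge, so the same 1.787 mol of electrons passes through cell 2.
Co²⁺ + 2 e⁻ → Co, so n(Co) = 1.787 / 2 = 0.8935 mol.
m(Co) = 0.8935 × 58.93 = 52.7 g.

52.7 g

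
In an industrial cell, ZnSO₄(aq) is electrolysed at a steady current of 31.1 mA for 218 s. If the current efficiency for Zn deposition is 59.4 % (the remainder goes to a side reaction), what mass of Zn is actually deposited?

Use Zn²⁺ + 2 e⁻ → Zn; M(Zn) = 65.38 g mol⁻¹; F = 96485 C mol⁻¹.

0.00136 g

Q = I·t = 0.03110 × 218.00 = 6.780 C.
n(e⁻) = 6.780/96485 = 0.00007027 mol; theoretically n(Zn) = 0.00007027/2 = 0.00003513 mol, m_theo = 0.002297 g.
At 59.4 % efficiency, m_actual = 0.594 × 0.002297 = 0.00136 g.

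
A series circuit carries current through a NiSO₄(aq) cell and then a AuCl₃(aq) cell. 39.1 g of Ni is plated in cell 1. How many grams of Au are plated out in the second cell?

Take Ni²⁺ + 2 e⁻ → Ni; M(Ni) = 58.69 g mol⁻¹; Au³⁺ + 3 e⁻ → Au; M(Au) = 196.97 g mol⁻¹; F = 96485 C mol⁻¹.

87.5 g

n(Ni) = 39.1 / 58.69 = 0.6662 mol.
Since Ni²⁺ + 2 e⁻ → Ni, n(e⁻) passed = 2 × 0.6662 = 1.332 mol.
Cells in series carry the same charge, so the same 1.332 mol of electrons passes through cell 2.
Au³⁺ + 3 e⁻ → Au, so n(Au) = 1.332 / 3 = 0.4441 mol.
m(Au) = 0.4441 × 196.97 = 87.5 g.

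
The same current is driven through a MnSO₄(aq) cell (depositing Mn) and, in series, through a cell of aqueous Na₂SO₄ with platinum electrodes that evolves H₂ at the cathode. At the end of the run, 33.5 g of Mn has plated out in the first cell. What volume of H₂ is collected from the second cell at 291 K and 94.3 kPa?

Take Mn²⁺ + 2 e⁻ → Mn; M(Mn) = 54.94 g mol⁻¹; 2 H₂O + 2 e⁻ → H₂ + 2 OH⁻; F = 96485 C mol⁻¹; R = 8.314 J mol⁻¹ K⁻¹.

n(Mn) = 33.5 / 54.94 = 0.6098 mol, so n(e⁻) = 2 × 0.6098 = 1.220 mol.
The cells are in series, so the same 1.220 mol of electrons passes through the second cell.
2 H₂O + 2 e⁻ → H₂ + 2 OH⁻ — 2 mol e⁻ per mol H₂, so n(H₂) = 1.220/2 = 0.6098 mol.
V = nRT/P = (0.6098 × 8.314 × 291) / (94.3 × 10³) = 0.0156 m³ = 15.6 L.

15.6 L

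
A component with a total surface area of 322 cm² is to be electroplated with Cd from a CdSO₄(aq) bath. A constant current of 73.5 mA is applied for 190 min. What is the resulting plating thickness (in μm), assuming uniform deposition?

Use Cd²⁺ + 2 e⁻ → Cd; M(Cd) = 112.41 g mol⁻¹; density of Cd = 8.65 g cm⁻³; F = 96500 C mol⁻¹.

Q = I·t = 0.07350 × 11400 = 837.9 C; n(e⁻) = 0.008683 mol.
n(Cd) = n(e⁻)/2 = 0.004341 mol, so m = 0.004341 × 112.41 = 0.4880 g.
Volume = m/ρ = 0.4880 / 8.65 = 0.05642 cm³.
Thickness = V/A = 0.05642 / 322 = 1.75 × 10⁻⁴ cm = 1.75 μm.

1.75 μm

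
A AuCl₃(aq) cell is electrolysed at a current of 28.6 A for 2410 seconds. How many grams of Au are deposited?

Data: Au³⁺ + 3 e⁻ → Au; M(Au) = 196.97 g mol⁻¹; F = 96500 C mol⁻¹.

Q = I·t = 28.60 A × 2410.0 s = 68930 C.
n(e⁻) = Q/F = 68930 / 96500 = 0.7143 mol.
Au³⁺ + 3 e⁻ → Au, so n(Au) = n(e⁻)/3 = 0.2381 mol.
m = n·M = 0.2381 × 196.97 = 46.9 g.

46.9 g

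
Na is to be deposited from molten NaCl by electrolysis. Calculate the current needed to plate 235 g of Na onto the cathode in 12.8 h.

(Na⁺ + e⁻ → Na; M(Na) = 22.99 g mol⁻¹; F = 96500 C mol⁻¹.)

21.4 A

n(Na) = 235 / 22.99 = 10.22 mol.
n(e⁻) = 1 × 10.22 = 10.22 mol.
Q = n(e⁻)·F = 10.22 × 96500 = 986400 C.
I = Q/t = 986400 / 46080 s = 21.4 A.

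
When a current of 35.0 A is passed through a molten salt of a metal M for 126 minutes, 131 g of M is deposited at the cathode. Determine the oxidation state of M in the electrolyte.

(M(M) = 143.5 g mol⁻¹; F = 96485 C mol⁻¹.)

Q = I·t = 35.00 A × 7560.0 s = 264600 C, so n(e⁻) = 264600/96485 = 2.742 mol.
n(M) deposited = 131 / 143.5 = 0.9129 mol.
Electrons per atom = n(e⁻)/n(M) = 2.742 / 0.9129 = 3.00 ≈ 3, so the ion is M³⁺.

+3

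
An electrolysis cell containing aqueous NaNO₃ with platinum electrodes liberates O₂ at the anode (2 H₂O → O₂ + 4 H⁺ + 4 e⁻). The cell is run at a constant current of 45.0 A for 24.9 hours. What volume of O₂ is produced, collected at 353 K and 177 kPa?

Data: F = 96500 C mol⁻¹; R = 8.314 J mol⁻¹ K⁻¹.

173 L

Q = I·t = 45.00 A × 89640 s = 4034000 C.
n(e⁻) = Q/F = 4034000 / 96500 = 41.80 mol.
4 electrons are transferred per O₂ molecule, so n(O₂) = 41.80 / 4 = 10.45 mol.
V = nRT/P = (10.45 × 8.314 × 353) / (177 × 10³ Pa) = 0.173 m³ = 173 L.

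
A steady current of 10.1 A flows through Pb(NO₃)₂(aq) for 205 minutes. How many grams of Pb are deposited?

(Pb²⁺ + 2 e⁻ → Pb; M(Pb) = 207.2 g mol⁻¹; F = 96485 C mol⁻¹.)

Q = I·t = 10.10 A × 12300 s = 124200 C.
n(e⁻) = Q/F = 124200 / 96485 = 1.288 mol.
Pb²⁺ + 2 e⁻ → Pb, so n(Pb) = n(e⁻)/2 = 0.6438 mol.
m = n·M = 0.6438 × 207.2 = 133 g.

133 g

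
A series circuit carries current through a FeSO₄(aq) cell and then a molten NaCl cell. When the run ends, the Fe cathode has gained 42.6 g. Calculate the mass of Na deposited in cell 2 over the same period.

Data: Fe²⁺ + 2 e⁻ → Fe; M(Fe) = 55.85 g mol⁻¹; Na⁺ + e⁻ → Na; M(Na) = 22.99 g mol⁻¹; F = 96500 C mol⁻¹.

35.1 g

n(Fe) = 42.6 / 55.85 = 0.7628 mol.
Since Fe²⁺ + 2 e⁻ → Fe, n(e⁻) passed = 2 × 0.7628 = 1.526 mol.
Cells in series carry the same charge, so the same 1.526 mol of electrons passes through cell 2.
Na⁺ + e⁻ → Na, so n(Na) = 1.526 / 1 = 1.526 mol.
m(Na) = 1.526 × 22.99 = 35.1 g.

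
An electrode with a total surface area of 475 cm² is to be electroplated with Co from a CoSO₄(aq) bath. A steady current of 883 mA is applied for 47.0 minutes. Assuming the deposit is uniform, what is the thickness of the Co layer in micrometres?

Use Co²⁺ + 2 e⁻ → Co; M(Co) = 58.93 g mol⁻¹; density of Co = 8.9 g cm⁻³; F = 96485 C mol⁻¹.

Q = I·t = 0.8830 × 2820.0 = 2490 C; n(e⁻) = 0.02581 mol.
n(Co) = n(e⁻)/2 = 0.01290 mol, so m = 0.01290 × 58.93 = 0.7604 g.
Volume = m/ρ = 0.7604 / 8.9 = 0.08544 cm³.
Thickness = V/A = 0.08544 / 475 = 1.80 × 10⁻⁴ cm = 1.80 μm.

1.80 μm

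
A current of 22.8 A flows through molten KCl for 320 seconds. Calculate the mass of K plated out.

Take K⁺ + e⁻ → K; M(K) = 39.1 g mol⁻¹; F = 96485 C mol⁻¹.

2.96 g

Q = I·t = 22.80 A × 320.00 s = 7296 C.
n(e⁻) = Q/F = 7296 / 96485 = 0.07562 mol.
K⁺ + e⁻ → K, so n(K) = n(e⁻)/1 = 0.07562 mol.
m = n·M = 0.07562 × 39.1 = 2.96 g.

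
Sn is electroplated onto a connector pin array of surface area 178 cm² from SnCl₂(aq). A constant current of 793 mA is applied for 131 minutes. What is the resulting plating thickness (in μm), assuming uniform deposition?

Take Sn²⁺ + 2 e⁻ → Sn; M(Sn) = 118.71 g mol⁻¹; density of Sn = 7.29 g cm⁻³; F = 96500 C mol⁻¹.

Q = I·t = 0.7930 × 7860.0 = 6233 C; n(e⁻) = 0.06459 mol.
n(Sn) = n(e⁻)/2 = 0.03230 mol, so m = 0.03230 × 118.71 = 3.834 g.
Volume = m/ρ = 3.834 / 7.29 = 0.5259 cm³.
Thickness = V/A = 0.5259 / 178 = 0.00295 cm = 29.5 μm.

29.5 μm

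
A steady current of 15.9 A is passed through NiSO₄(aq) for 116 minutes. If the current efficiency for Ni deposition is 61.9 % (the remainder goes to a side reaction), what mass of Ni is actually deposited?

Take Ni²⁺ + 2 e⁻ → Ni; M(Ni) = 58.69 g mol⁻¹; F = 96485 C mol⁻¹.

20.8 g

Q = I·t = 15.90 × 6960.0 = 110700 C.
n(e⁻) = 110700/96485 = 1.147 mol; theoretically n(Ni) = 1.147/2 = 0.5735 mol, m_theo = 33.66 g.
At 61.9 % efficiency, m_actual = 0.619 × 33.66 = 20.8 g.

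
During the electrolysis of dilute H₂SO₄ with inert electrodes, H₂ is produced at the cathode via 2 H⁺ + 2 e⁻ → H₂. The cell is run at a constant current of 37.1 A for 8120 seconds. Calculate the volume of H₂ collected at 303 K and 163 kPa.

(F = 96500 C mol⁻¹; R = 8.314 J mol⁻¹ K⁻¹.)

24.1 L

Q = I·t = 37.10 A × 8120.0 s = 301300 C.
n(e⁻) = Q/F = 301300 / 96500 = 3.122 mol.
2 electrons are transferred per H₂ molecule, so n(H₂) = 3.122 / 2 = 1.561 mol.
V = nRT/P = (1.561 × 8.314 × 303) / (163 × 10³ Pa) = 0.0241 m³ = 24.1 L.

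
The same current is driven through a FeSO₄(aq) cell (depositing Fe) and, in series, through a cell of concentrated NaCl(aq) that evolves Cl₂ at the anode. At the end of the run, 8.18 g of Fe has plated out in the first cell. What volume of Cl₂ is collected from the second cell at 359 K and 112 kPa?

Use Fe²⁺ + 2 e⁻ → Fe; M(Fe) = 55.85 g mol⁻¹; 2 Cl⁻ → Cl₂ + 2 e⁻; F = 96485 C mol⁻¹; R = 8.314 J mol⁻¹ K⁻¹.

3.90 L

n(Fe) = 8.18 / 55.85 = 0.1465 mol, so n(e⁻) = 2 × 0.1465 = 0.2929 mol.
The cells are in series, so the same 0.2929 mol of electrons passes through the second cell.
2 Cl⁻ → Cl₂ + 2 e⁻ — 2 mol e⁻ per mol Cl₂, so n(Cl₂) = 0.2929/2 = 0.1465 mol.
V = nRT/P = (0.1465 × 8.314 × 359) / (112 × 10³) = 0.00390 m³ = 3.90 L.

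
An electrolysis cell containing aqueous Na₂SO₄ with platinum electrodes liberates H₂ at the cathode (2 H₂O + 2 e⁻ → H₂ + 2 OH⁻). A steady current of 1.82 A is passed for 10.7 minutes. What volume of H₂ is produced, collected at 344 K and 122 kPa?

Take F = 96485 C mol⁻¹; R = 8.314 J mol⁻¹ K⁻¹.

Q = I·t = 1.820 A × 642.00 s = 1168 C.
n(e⁻) = Q/F = 1168 / 96485 = 0.01211 mol.
2 electrons are transferred per H₂ molecule, so n(H₂) = 0.01211 / 2 = 0.006055 mol.
V = nRT/P = (0.006055 × 8.314 × 344) / (122 × 10³ Pa) = 1.42 × 10⁻⁴ m³ = 0.142 L.

0.142 L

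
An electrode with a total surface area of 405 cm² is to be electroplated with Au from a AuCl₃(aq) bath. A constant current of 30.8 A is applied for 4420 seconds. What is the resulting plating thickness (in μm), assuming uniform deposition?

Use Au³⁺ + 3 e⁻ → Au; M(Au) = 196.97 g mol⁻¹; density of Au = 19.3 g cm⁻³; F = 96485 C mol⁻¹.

119 μm

Q = I·t = 30.80 × 4420.0 = 136100 C; n(e⁻) = 1.411 mol.
n(Au) = n(e⁻)/3 = 0.4703 mol, so m = 0.4703 × 196.97 = 92.64 g.
Volume = m/ρ = 92.64 / 19.3 = 4.800 cm³.
Thickness = V/A = 4.800 / 405 = 0.0119 cm = 119 μm.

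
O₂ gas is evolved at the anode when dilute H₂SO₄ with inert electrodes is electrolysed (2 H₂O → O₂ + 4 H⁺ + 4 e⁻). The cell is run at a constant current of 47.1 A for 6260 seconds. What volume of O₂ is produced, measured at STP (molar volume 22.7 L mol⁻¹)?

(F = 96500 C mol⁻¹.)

17.3 L

Q = I·t = 47.10 A × 6260.0 s = 294800 C.
n(e⁻) = Q/F = 294800 / 96500 = 3.055 mol.
4 electrons are transferred per O₂ molecule, so n(O₂) = 3.055 / 4 = 0.7638 mol.
V = n × V_m = 0.7638 × 22.7 = 17.3 L.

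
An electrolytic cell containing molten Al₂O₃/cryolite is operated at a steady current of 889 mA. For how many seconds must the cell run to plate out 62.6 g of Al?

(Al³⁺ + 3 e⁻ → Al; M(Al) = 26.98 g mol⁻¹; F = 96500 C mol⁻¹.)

n(Al) = m/M = 62.6 / 26.98 = 2.320 mol.
Each Al atom requires 3 electrons, so n(e⁻) = 3 × 2.320 = 6.961 mol.
Q = n(e⁻)·F = 6.961 × 96500 = 671700 C.
t = Q/I = 671700 / 0.8890 A = 755600 s.

7.56 × 10⁵ s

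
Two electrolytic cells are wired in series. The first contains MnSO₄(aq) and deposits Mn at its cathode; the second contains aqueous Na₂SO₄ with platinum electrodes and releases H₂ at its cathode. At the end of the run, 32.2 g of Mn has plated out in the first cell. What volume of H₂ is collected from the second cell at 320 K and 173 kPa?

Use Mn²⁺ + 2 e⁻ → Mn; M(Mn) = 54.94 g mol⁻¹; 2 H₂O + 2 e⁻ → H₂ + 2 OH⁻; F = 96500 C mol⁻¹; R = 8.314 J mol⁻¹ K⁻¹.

n(Mn) = 32.2 / 54.94 = 0.5861 mol, so n(e⁻) = 2 × 0.5861 = 1.172 mol.
The cells are in series, so the same 1.172 mol of electrons passes through the second cell.
2 H₂O + 2 e⁻ → H₂ + 2 OH⁻ — 2 mol e⁻ per mol H₂, so n(H₂) = 1.172/2 = 0.5861 mol.
V = nRT/P = (0.5861 × 8.314 × 320) / (173 × 10³) = 0.00901 m³ = 9.01 L.

9.01 L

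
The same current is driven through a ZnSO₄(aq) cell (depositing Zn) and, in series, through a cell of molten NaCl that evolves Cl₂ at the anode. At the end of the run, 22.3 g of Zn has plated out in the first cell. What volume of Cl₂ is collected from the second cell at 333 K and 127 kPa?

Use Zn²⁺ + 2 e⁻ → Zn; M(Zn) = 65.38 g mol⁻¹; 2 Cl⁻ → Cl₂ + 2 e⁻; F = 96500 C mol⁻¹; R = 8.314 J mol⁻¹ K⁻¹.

n(Zn) = 22.3 / 65.38 = 0.3411 mol, so n(e⁻) = 2 × 0.3411 = 0.6822 mol.
The cells are in series, so the same 0.6822 mol of electrons passes through the second cell.
2 Cl⁻ → Cl₂ + 2 e⁻ — 2 mol e⁻ per mol Cl₂, so n(Cl₂) = 0.6822/2 = 0.3411 mol.
V = nRT/P = (0.3411 × 8.314 × 333) / (127 × 10³) = 0.00744 m³ = 7.44 L.

7.44 L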